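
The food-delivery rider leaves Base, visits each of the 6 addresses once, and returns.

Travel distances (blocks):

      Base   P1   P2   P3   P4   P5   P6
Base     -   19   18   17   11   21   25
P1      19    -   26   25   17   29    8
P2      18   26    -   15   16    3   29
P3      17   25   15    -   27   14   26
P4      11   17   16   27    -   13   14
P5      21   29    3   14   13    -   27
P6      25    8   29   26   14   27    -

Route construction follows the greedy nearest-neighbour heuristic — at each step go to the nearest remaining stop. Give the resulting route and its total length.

100 blocks along Base → P4 → P5 → P2 → P3 → P1 → P6 → Base.

At Base the remaining stops are P4 11, P3 17, P2 18, P1 19, P5 21, P6 25; go to P4.
At P4 the remaining stops are P5 13, P6 14, P2 16, P1 17, P3 27; go to P5.
At P5 the remaining stops are P2 3, P3 14, P6 27, P1 29; go to P2.
At P2 the remaining stops are P3 15, P1 26, P6 29; go to P3.
At P3 the remaining stops are P1 25, P6 26; go to P1.
At P1 the remaining stops are P6 8; go to P6.
Return P6→Base: 25.
Total = 11 + 13 + 3 + 15 + 25 + 8 + 25 = 100.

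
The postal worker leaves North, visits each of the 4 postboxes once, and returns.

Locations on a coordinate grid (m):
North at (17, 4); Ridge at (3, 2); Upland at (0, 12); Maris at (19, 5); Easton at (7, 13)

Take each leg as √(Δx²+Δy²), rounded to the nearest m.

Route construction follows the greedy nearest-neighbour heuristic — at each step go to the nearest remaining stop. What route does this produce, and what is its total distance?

Nearest-neighbour total = 47 m; route North → Maris → Easton → Upland → Ridge → North.

From North: distances to unvisited — Maris=2, Easton=13, Ridge=14, Upland=19. Nearest is Maris (2).
From Maris: distances to unvisited — Easton=14, Ridge=16, Upland=20. Nearest is Easton (14).
From Easton: distances to unvisited — Upland=7, Ridge=12. Nearest is Upland (7).
From Upland: distances to unvisited — Ridge=10. Nearest is Ridge (10).
Return Ridge→North: 14.
Total = 2 + 14 + 7 + 10 + 14 = 47.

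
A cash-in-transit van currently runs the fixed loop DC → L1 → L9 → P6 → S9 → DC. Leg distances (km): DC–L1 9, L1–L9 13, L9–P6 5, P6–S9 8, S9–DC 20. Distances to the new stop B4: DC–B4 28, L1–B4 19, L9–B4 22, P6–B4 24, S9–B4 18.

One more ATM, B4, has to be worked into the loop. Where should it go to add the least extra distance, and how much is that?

Insertion cost between consecutive stops i–j is d(i,B4) + d(B4,j) − d(i,j):
  between DC and L1: 28 + 19 − 9 = 38
  between L1 and L9: 19 + 22 − 13 = 28
  between L9 and P6: 22 + 24 − 5 = 41
  between P6 and S9: 24 + 18 − 8 = 34
  between S9 and DC: 18 + 28 − 20 = 26
Cheapest insertion is between S9 and DC, adding 26.
New total = 55 + 26 = 81.

Minimum extra distance: 26 km, inserting B4 between S9 and DC.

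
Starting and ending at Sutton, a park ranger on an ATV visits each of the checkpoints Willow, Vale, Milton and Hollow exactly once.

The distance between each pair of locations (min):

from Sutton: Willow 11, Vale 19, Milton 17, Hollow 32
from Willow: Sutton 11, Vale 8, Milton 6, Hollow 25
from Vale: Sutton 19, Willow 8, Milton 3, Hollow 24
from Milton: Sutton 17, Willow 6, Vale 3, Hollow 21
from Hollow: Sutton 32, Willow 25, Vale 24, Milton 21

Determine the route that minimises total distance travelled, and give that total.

75 min — the shortest possible round trip.

Sutton → Willow → Vale → Milton → Hollow → Sutton: 11+8+3+21+32 = 75
Sutton → Willow → Vale → Hollow → Milton → Sutton: 11+8+24+21+17 = 81
Sutton → Willow → Milton → Vale → Hollow → Sutton: 11+6+3+24+32 = 76
Sutton → Willow → Milton → Hollow → Vale → Sutton: 11+6+21+24+19 = 81
Sutton → Willow → Hollow → Vale → Milton → Sutton: 11+25+24+3+17 = 80
Sutton → Willow → Hollow → Milton → Vale → Sutton: 11+25+21+3+19 = 79
Sutton → Vale → Willow → Milton → Hollow → Sutton: 19+8+6+21+32 = 86
Sutton → Vale → Willow → Hollow → Milton → Sutton: 19+8+25+21+17 = 90
Sutton → Vale → Milton → Willow → Hollow → Sutton: 19+3+6+25+32 = 85
Sutton → Vale → Hollow → Willow → Milton → Sutton: 19+24+25+6+17 = 91
Sutton → Milton → Willow → Vale → Hollow → Sutton: 17+6+8+24+32 = 87
Sutton → Milton → Vale → Willow → Hollow → Sutton: 17+3+8+25+32 = 85
The minimum is 75.
One optimal route: Sutton → Willow → Vale → Milton → Hollow → Sutton (or its reverse).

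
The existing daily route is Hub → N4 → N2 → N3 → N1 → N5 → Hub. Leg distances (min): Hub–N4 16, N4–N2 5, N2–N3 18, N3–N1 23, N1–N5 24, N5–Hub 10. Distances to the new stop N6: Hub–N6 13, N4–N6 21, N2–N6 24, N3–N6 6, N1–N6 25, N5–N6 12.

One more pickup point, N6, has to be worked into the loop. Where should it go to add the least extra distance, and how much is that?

Adding 8 min by placing N6 on the N3–N1 leg.

Insertion cost between consecutive stops i–j is d(i,N6) + d(N6,j) − d(i,j):
  between Hub and N4: 13 + 21 − 16 = 18
  between N4 and N2: 21 + 24 − 5 = 40
  between N2 and N3: 24 + 6 − 18 = 12
  between N3 and N1: 6 + 25 − 23 = 8
  between N1 and N5: 25 + 12 − 24 = 13
  between N5 and Hub: 12 + 13 − 10 = 15
Cheapest insertion is between N3 and N1, adding 8.
New total = 96 + 8 = 104.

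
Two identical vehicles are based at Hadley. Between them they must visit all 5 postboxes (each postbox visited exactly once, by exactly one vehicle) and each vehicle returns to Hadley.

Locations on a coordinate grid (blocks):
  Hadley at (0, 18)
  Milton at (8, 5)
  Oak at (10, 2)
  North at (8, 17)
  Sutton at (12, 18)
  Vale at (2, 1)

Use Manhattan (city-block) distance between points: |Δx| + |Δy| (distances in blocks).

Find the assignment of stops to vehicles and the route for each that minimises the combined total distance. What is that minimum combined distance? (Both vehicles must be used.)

Try each way of splitting the stops between the two vehicles (each non-empty) and, for each split, find the best tour for each vehicle:
  {Milton} + {Oak, North, Sutton, Vale}: 42 + 60 = 102
  {Oak} + {Milton, North, Sutton, Vale}: 52 + 58 = 110
  {Milton, Oak} + {North, Sutton, Vale}: 52 + 58 = 110
  {North} + {Milton, Oak, Sutton, Vale}: 18 + 62 = 80
  {Milton, North} + {Oak, Sutton, Vale}: 42 + 58 = 100
  {Oak, North} + {Milton, Sutton, Vale}: 52 + 58 = 110
  … (15 splits in total)
  {Sutton} + {Milton, Oak, North, Vale}: 24 + 54 = 78  ← best
Best: vehicle 1 Hadley → Sutton → Hadley = 24; vehicle 2 Hadley → North → Milton → Oak → Vale → Hadley = 54; combined 78.

Minimum combined distance: 78 blocks.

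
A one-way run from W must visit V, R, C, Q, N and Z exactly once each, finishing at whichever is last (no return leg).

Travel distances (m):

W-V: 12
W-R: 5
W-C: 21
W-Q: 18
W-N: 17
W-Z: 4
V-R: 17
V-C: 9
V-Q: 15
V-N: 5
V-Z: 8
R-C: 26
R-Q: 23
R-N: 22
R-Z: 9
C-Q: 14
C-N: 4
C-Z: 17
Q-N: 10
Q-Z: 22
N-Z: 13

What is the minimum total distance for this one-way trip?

There are 6! = 720 possible orderings.
W → V → R → C → Q → N → Z: 12+17+26+14+10+13 = 92
W → V → R → C → Q → Z → N: 12+17+26+14+22+13 = 104
W → V → R → C → N → Q → Z: 12+17+26+4+10+22 = 91
W → V → R → C → N → Z → Q: 12+17+26+4+13+22 = 94
W → V → R → C → Z → Q → N: 12+17+26+17+22+10 = 104
W → V → R → C → Z → N → Q: 12+17+26+17+13+10 = 95
W → V → R → Q → C → N → Z: 12+17+23+14+4+13 = 83
W → V → R → Q → C → Z → N: 12+17+23+14+17+13 = 96
… (712 more)
W → R → Z → V → C → N → Q: 5+9+8+9+4+10 = 45  ← best
The minimum is 45.
One shortest path: W → R → Z → V → C → N → Q.

Minimum one-way distance = 45 m.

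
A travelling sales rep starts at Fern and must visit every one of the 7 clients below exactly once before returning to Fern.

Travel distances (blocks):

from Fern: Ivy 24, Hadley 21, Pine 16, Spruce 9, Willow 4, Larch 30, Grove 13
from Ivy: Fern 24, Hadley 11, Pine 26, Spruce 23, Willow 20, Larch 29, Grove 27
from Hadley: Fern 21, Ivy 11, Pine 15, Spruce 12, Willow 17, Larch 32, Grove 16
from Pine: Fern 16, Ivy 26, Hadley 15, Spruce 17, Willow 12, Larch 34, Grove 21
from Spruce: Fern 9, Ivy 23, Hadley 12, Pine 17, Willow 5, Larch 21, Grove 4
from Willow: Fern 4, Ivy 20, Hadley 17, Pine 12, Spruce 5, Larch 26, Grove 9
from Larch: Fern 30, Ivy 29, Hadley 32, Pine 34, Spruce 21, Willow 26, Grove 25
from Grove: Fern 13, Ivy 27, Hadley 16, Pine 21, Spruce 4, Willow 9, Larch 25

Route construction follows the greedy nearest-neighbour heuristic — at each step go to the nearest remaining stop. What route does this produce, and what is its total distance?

Nearest-neighbour total = 130 blocks; route Fern → Willow → Spruce → Grove → Hadley → Ivy → Pine → Larch → Fern.

Fern → [Willow:4 / Spruce:9 / Grove:13 / Pine:16 / Hadley:21 / Ivy:24 / Larch:30] → Willow (4)
Willow → [Spruce:5 / Grove:9 / Pine:12 / Hadley:17 / Ivy:20 / Larch:26] → Spruce (5)
Spruce → [Grove:4 / Hadley:12 / Pine:17 / Larch:21 / Ivy:23] → Grove (4)
Grove → [Hadley:16 / Pine:21 / Larch:25 / Ivy:27] → Hadley (16)
Hadley → [Ivy:11 / Pine:15 / Larch:32] → Ivy (11)
Ivy → [Pine:26 / Larch:29] → Pine (26)
Pine → [Larch:34] → Larch (34)
Return Larch→Fern: 30.
Total = 4 + 5 + 4 + 16 + 11 + 26 + 34 + 30 = 130.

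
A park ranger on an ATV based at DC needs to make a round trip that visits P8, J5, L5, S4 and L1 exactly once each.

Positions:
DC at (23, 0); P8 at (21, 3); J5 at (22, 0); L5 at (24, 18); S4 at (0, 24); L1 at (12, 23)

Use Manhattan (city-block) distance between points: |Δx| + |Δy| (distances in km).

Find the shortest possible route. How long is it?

With 5 stops there are 5!/2 = 60 distinct round trips (a route and its reverse cost the same).
DC→P8→J5→L5→S4→L1→DC: 5+4+20+30+13+34 = 106
DC→P8→J5→L5→L1→S4→DC: 5+4+20+17+13+47 = 106
DC→P8→J5→S4→L5→L1→DC: 5+4+46+30+17+34 = 136
DC→P8→J5→S4→L1→L5→DC: 5+4+46+13+17+19 = 104
DC→P8→J5→L1→L5→S4→DC: 5+4+33+17+30+47 = 136
DC→P8→J5→L1→S4→L5→DC: 5+4+33+13+30+19 = 104
DC→P8→L5→J5→S4→L1→DC: 5+18+20+46+13+34 = 136
DC→P8→L5→J5→L1→S4→DC: 5+18+20+33+13+47 = 136
DC→P8→L5→S4→J5→L1→DC: 5+18+30+46+33+34 = 166
DC→P8→L5→S4→L1→J5→DC: 5+18+30+13+33+1 = 100
DC→P8→L5→L1→J5→S4→DC: 5+18+17+33+46+47 = 166
DC→P8→L5→L1→S4→J5→DC: 5+18+17+13+46+1 = 100
DC→P8→S4→J5→L5→L1→DC: 5+42+46+20+17+34 = 164
DC→P8→S4→J5→L1→L5→DC: 5+42+46+33+17+19 = 162
… (46 more)
DC→J5→P8→S4→L1→L5→DC: 1+4+42+13+17+19 = 96  ← best
The minimum is 96.
One optimal route: DC → J5 → P8 → S4 → L1 → L5 → DC (or its reverse).

Minimum total distance: 96 km.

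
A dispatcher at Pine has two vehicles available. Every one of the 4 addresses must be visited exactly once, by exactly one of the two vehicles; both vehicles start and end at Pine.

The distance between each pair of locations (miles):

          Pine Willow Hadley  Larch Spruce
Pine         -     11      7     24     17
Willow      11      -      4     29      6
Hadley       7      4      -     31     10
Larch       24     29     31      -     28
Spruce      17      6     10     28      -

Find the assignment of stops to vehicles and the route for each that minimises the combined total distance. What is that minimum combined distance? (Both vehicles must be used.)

Minimum combined distance: 82 miles.

There are 2^3 − 1 = 7 ways to divide the 4 stops into two non-empty groups. For each, the best each vehicle can do is its own shortest tour through its group:
  {Willow} + {Hadley, Larch, Spruce}: 22 + 69 = 91
  {Hadley} + {Willow, Larch, Spruce}: 14 + 69 = 83
  {Willow, Hadley} + {Larch, Spruce}: 22 + 69 = 91
  {Larch} + {Willow, Hadley, Spruce}: 48 + 34 = 82
  {Willow, Larch} + {Hadley, Spruce}: 64 + 34 = 98
  {Hadley, Larch} + {Willow, Spruce}: 62 + 34 = 96
  … (7 splits in total)
Best: vehicle 1 Pine → Larch → Pine = 48; vehicle 2 Pine → Willow → Spruce → Hadley → Pine = 34; combined 82.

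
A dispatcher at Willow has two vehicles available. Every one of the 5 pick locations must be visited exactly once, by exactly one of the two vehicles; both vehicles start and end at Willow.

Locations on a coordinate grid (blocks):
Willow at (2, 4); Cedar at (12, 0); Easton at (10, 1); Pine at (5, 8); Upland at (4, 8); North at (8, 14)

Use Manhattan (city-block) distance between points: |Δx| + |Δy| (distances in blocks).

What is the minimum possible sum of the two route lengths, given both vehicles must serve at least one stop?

Try each way of splitting the stops between the two vehicles (each non-empty) and, for each split, find the best tour for each vehicle:
  {Cedar} + {Easton, Pine, Upland, North}: 28 + 42 = 70
  {Easton} + {Cedar, Pine, Upland, North}: 22 + 48 = 70
  {Cedar, Easton} + {Pine, Upland, North}: 28 + 32 = 60
  {Pine} + {Cedar, Easton, Upland, North}: 14 + 48 = 62
  {Cedar, Pine} + {Easton, Upland, North}: 36 + 42 = 78
  {Easton, Pine} + {Cedar, Upland, North}: 30 + 48 = 78
  … (15 splits in total)
Best: vehicle 1 Willow → Cedar → Easton → Willow = 28; vehicle 2 Willow → Pine → North → Upland → Willow = 32; combined 60.

Minimum combined distance: 60 blocks.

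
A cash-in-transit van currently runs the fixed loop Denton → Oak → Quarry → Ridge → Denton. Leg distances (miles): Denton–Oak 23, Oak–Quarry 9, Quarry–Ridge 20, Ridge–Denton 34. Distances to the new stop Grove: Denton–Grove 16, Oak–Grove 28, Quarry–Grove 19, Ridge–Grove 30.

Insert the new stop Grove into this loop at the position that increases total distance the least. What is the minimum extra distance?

+12 miles — insert Grove between Ridge and Denton.

Insertion cost between consecutive stops i–j is d(i,Grove) + d(Grove,j) − d(i,j):
  between Denton and Oak: 16 + 28 − 23 = 21
  between Oak and Quarry: 28 + 19 − 9 = 38
  between Quarry and Ridge: 19 + 30 − 20 = 29
  between Ridge and Denton: 30 + 16 − 34 = 12
Cheapest insertion is between Ridge and Denton, adding 12.
New total = 86 + 12 = 98.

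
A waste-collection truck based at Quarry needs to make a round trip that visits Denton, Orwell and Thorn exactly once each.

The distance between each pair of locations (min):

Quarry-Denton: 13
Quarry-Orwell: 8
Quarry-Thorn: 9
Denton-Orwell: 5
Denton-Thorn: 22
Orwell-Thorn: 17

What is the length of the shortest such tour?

With 3 stops there are 3!/2 = 3 distinct round trips (a route and its reverse cost the same).
Quarry-Denton-Orwell-Thorn-Quarry: 13+5+17+9 = 44
Quarry-Denton-Thorn-Orwell-Quarry: 13+22+17+8 = 60
Quarry-Orwell-Denton-Thorn-Quarry: 8+5+22+9 = 44
The minimum is 44.
One optimal route: Quarry → Denton → Orwell → Thorn → Quarry (or its reverse).

Minimum total distance: 44 min.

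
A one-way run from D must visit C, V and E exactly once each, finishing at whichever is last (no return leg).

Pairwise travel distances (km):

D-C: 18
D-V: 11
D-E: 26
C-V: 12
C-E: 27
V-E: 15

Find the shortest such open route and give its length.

Shortest open route: 45 km.

There are 3! = 6 possible orderings.
D→C→V→E: 18+12+15 = 45
D→C→E→V: 18+27+15 = 60
D→V→C→E: 11+12+27 = 50
D→V→E→C: 11+15+27 = 53
D→E→C→V: 26+27+12 = 65
D→E→V→C: 26+15+12 = 53
The minimum is 45.
One shortest path: D → C → V → E.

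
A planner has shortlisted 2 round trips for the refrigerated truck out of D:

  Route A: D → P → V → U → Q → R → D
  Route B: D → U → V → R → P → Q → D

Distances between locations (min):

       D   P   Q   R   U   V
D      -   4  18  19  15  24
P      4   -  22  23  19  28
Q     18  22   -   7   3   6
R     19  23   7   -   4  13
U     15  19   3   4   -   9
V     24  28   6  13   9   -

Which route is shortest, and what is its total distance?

Route A: 4 + 28 + 9 + 3 + 7 + 19 = 70
Route B: 15 + 9 + 13 + 23 + 22 + 18 = 100

70 min — Route A is the shortest.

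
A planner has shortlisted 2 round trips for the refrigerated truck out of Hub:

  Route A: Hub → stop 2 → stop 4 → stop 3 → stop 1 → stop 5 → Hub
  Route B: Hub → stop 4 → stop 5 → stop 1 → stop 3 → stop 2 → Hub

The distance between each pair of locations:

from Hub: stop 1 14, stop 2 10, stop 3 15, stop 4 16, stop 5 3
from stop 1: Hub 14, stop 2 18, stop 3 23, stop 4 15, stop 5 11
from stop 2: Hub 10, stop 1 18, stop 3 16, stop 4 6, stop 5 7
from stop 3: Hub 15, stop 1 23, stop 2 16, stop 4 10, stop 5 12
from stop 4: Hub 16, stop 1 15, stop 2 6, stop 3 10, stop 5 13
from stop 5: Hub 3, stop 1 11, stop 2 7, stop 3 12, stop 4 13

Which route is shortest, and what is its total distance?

Shortest is Route A, total 63.

Route A: 10 + 6 + 10 + 23 + 11 + 3 = 63
Route B: 16 + 13 + 11 + 23 + 16 + 10 = 89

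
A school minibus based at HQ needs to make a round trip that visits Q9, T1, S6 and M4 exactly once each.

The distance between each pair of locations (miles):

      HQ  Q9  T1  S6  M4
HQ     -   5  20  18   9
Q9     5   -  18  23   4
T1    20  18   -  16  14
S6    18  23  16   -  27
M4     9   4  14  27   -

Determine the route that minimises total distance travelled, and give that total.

With 4 stops there are 4!/2 = 12 distinct round trips (a route and its reverse cost the same).
HQ → Q9 → T1 → S6 → M4 → HQ: 5+18+16+27+9 = 75
HQ → Q9 → T1 → M4 → S6 → HQ: 5+18+14+27+18 = 82
HQ → Q9 → S6 → T1 → M4 → HQ: 5+23+16+14+9 = 67
HQ → Q9 → S6 → M4 → T1 → HQ: 5+23+27+14+20 = 89
HQ → Q9 → M4 → T1 → S6 → HQ: 5+4+14+16+18 = 57
HQ → Q9 → M4 → S6 → T1 → HQ: 5+4+27+16+20 = 72
HQ → T1 → Q9 → S6 → M4 → HQ: 20+18+23+27+9 = 97
HQ → T1 → Q9 → M4 → S6 → HQ: 20+18+4+27+18 = 87
HQ → T1 → S6 → Q9 → M4 → HQ: 20+16+23+4+9 = 72
HQ → T1 → M4 → Q9 → S6 → HQ: 20+14+4+23+18 = 79
HQ → S6 → Q9 → T1 → M4 → HQ: 18+23+18+14+9 = 82
HQ → S6 → T1 → Q9 → M4 → HQ: 18+16+18+4+9 = 65
The minimum is 57.
One optimal route: HQ → Q9 → M4 → T1 → S6 → HQ (or its reverse).

57 miles — the shortest possible round trip.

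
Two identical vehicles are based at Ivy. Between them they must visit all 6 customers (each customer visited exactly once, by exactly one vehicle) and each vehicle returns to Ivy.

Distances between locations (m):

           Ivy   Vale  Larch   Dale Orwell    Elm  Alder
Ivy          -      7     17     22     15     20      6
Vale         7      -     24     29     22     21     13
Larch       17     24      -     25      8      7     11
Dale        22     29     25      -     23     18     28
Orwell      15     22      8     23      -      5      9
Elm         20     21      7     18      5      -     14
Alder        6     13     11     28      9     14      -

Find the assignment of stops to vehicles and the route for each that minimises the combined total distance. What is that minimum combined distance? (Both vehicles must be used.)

There are 2^5 − 1 = 31 ways to divide the 6 stops into two non-empty groups. For each, the best each vehicle can do is its own shortest tour through its group:
  {Vale} + {Larch, Dale, Orwell, Elm, Alder}: 14 + 70 = 84
  {Larch} + {Vale, Dale, Orwell, Elm, Alder}: 34 + 74 = 108
  {Vale, Larch} + {Dale, Orwell, Elm, Alder}: 48 + 60 = 108
  {Dale} + {Vale, Larch, Orwell, Elm, Alder}: 44 + 58 = 102
  {Vale, Dale} + {Larch, Orwell, Elm, Alder}: 58 + 44 = 102
  {Larch, Dale} + {Vale, Orwell, Elm, Alder}: 64 + 48 = 112
  … (31 splits in total)
Best: vehicle 1 Ivy → Vale → Ivy = 14; vehicle 2 Ivy → Dale → Elm → Larch → Orwell → Alder → Ivy = 70; combined 84.

84 m — the smallest possible combined total.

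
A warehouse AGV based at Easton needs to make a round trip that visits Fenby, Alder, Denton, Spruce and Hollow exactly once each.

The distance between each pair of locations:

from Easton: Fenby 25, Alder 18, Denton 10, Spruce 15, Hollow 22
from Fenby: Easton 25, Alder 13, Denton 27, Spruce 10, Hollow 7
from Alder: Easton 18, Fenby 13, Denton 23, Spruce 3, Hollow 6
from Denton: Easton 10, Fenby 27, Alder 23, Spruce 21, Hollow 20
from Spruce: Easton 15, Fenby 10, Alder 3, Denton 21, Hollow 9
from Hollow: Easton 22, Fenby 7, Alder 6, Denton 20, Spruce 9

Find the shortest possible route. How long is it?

Easton → Fenby → Alder → Denton → Spruce → Hollow → Easton: 25+13+23+21+9+22 = 113
Easton → Fenby → Alder → Denton → Hollow → Spruce → Easton: 25+13+23+20+9+15 = 105
Easton → Fenby → Alder → Spruce → Denton → Hollow → Easton: 25+13+3+21+20+22 = 104
Easton → Fenby → Alder → Spruce → Hollow → Denton → Easton: 25+13+3+9+20+10 = 80
Easton → Fenby → Alder → Hollow → Denton → Spruce → Easton: 25+13+6+20+21+15 = 100
Easton → Fenby → Alder → Hollow → Spruce → Denton → Easton: 25+13+6+9+21+10 = 84
Easton → Fenby → Denton → Alder → Spruce → Hollow → Easton: 25+27+23+3+9+22 = 109
Easton → Fenby → Denton → Alder → Hollow → Spruce → Easton: 25+27+23+6+9+15 = 105
Easton → Fenby → Denton → Spruce → Alder → Hollow → Easton: 25+27+21+3+6+22 = 104
Easton → Fenby → Denton → Spruce → Hollow → Alder → Easton: 25+27+21+9+6+18 = 106
Easton → Fenby → Denton → Hollow → Alder → Spruce → Easton: 25+27+20+6+3+15 = 96
Easton → Fenby → Denton → Hollow → Spruce → Alder → Easton: 25+27+20+9+3+18 = 102
Easton → Fenby → Spruce → Alder → Denton → Hollow → Easton: 25+10+3+23+20+22 = 103
Easton → Fenby → Spruce → Alder → Hollow → Denton → Easton: 25+10+3+6+20+10 = 74
… (46 more)
Easton → Alder → Spruce → Fenby → Hollow → Denton → Easton: 18+3+10+7+20+10 = 68  ← best
The minimum is 68.
One optimal route: Easton → Alder → Spruce → Fenby → Hollow → Denton → Easton (or its reverse).

Minimum total distance: 68.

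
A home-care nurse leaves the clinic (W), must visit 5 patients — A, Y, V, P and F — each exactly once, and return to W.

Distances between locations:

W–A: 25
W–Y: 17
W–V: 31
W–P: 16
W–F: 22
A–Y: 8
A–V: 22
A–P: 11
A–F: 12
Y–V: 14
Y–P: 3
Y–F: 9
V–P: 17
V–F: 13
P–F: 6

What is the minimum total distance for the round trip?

There are 60 distinct closed tours to check (reversals are equivalent).
W → A → Y → V → P → F → W: 25+8+14+17+6+22 = 92
W → A → Y → V → F → P → W: 25+8+14+13+6+16 = 82
W → A → Y → P → V → F → W: 25+8+3+17+13+22 = 88
W → A → Y → P → F → V → W: 25+8+3+6+13+31 = 86
W → A → Y → F → V → P → W: 25+8+9+13+17+16 = 88
W → A → Y → F → P → V → W: 25+8+9+6+17+31 = 96
W → A → V → Y → P → F → W: 25+22+14+3+6+22 = 92
W → A → V → Y → F → P → W: 25+22+14+9+6+16 = 92
W → A → V → P → Y → F → W: 25+22+17+3+9+22 = 98
W → A → V → P → F → Y → W: 25+22+17+6+9+17 = 96
W → A → V → F → Y → P → W: 25+22+13+9+3+16 = 88
W → A → V → F → P → Y → W: 25+22+13+6+3+17 = 86
W → A → P → Y → V → F → W: 25+11+3+14+13+22 = 88
W → A → P → Y → F → V → W: 25+11+3+9+13+31 = 92
… (46 more)
The minimum is 82.
One optimal route: W → A → Y → V → F → P → W (or its reverse).

Shortest round trip = 82.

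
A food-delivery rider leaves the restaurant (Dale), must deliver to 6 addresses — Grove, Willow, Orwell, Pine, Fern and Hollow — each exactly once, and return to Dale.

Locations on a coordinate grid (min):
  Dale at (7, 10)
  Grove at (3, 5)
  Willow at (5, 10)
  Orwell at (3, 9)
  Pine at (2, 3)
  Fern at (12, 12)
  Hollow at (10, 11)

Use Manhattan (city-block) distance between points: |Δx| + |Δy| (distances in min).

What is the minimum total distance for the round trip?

With 6 stops there are 6!/2 = 360 distinct round trips (a route and its reverse cost the same).
Dale-Grove-Willow-Orwell-Pine-Fern-Hollow-Dale: 9+7+3+7+19+3+4 = 52
Dale-Grove-Willow-Orwell-Pine-Hollow-Fern-Dale: 9+7+3+7+16+3+7 = 52
Dale-Grove-Willow-Orwell-Fern-Pine-Hollow-Dale: 9+7+3+12+19+16+4 = 70
Dale-Grove-Willow-Orwell-Fern-Hollow-Pine-Dale: 9+7+3+12+3+16+12 = 62
Dale-Grove-Willow-Orwell-Hollow-Pine-Fern-Dale: 9+7+3+9+16+19+7 = 70
Dale-Grove-Willow-Orwell-Hollow-Fern-Pine-Dale: 9+7+3+9+3+19+12 = 62
Dale-Grove-Willow-Pine-Orwell-Fern-Hollow-Dale: 9+7+10+7+12+3+4 = 52
Dale-Grove-Willow-Pine-Orwell-Hollow-Fern-Dale: 9+7+10+7+9+3+7 = 52
… (352 more)
Dale-Grove-Pine-Orwell-Willow-Fern-Hollow-Dale: 9+3+7+3+9+3+4 = 38  ← best
The minimum is 38.
One optimal route: Dale → Grove → Pine → Orwell → Willow → Fern → Hollow → Dale (or its reverse).

Shortest round trip = 38 min.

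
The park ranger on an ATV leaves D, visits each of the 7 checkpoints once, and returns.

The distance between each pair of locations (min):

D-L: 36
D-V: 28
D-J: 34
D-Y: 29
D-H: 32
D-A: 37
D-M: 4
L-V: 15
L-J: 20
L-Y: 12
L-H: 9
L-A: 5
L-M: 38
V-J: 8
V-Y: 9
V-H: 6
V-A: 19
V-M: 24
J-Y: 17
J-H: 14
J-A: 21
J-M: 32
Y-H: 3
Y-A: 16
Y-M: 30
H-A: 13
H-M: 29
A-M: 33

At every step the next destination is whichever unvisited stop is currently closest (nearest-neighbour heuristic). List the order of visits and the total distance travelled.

109 min along D → M → V → H → Y → L → A → J → D.

D → [M:4 / V:28 / Y:29 / H:32 / J:34 / L:36 / A:37] → M (4)
M → [V:24 / H:29 / Y:30 / J:32 / A:33 / L:38] → V (24)
V → [H:6 / J:8 / Y:9 / L:15 / A:19] → H (6)
H → [Y:3 / L:9 / A:13 / J:14] → Y (3)
Y → [L:12 / A:16 / J:17] → L (12)
L → [A:5 / J:20] → A (5)
A → [J:21] → J (21)
Return J→D: 34.
Total = 4 + 24 + 6 + 3 + 12 + 5 + 21 + 34 = 109.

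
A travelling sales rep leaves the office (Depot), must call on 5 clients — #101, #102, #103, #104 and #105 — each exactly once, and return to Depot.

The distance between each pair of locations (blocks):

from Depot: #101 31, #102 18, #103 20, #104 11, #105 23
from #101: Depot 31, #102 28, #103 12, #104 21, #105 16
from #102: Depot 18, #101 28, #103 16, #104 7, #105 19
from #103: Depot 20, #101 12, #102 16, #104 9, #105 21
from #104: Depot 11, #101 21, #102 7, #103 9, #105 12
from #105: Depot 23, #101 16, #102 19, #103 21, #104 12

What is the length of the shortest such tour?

There are 60 distinct closed tours to check (reversals are equivalent).
Depot - #101 - #102 - #103 - #104 - #105 - Depot: 31+28+16+9+12+23 = 119
Depot - #101 - #102 - #103 - #105 - #104 - Depot: 31+28+16+21+12+11 = 119
Depot - #101 - #102 - #104 - #103 - #105 - Depot: 31+28+7+9+21+23 = 119
Depot - #101 - #102 - #104 - #105 - #103 - Depot: 31+28+7+12+21+20 = 119
Depot - #101 - #102 - #105 - #103 - #104 - Depot: 31+28+19+21+9+11 = 119
Depot - #101 - #102 - #105 - #104 - #103 - Depot: 31+28+19+12+9+20 = 119
Depot - #101 - #103 - #102 - #104 - #105 - Depot: 31+12+16+7+12+23 = 101
Depot - #101 - #103 - #102 - #105 - #104 - Depot: 31+12+16+19+12+11 = 101
Depot - #101 - #103 - #104 - #102 - #105 - Depot: 31+12+9+7+19+23 = 101
Depot - #101 - #103 - #104 - #105 - #102 - Depot: 31+12+9+12+19+18 = 101
Depot - #101 - #103 - #105 - #102 - #104 - Depot: 31+12+21+19+7+11 = 101
Depot - #101 - #103 - #105 - #104 - #102 - Depot: 31+12+21+12+7+18 = 101
Depot - #101 - #104 - #102 - #103 - #105 - Depot: 31+21+7+16+21+23 = 119
Depot - #101 - #104 - #102 - #105 - #103 - Depot: 31+21+7+19+21+20 = 119
… (46 more)
Depot - #102 - #103 - #101 - #105 - #104 - Depot: 18+16+12+16+12+11 = 85  ← best
The minimum is 85.
One optimal route: Depot → #102 → #103 → #101 → #105 → #104 → Depot (or its reverse).

85 blocks — the shortest possible round trip.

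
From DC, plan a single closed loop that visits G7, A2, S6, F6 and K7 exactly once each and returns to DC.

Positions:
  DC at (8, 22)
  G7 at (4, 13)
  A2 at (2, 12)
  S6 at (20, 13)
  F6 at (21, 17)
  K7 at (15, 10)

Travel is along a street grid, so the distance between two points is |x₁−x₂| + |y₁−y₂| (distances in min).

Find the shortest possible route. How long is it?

DC→G7→A2→S6→F6→K7→DC: 13+3+19+5+13+19 = 72
DC→G7→A2→S6→K7→F6→DC: 13+3+19+8+13+18 = 74
DC→G7→A2→F6→S6→K7→DC: 13+3+24+5+8+19 = 72
DC→G7→A2→F6→K7→S6→DC: 13+3+24+13+8+21 = 82
DC→G7→A2→K7→S6→F6→DC: 13+3+15+8+5+18 = 62
DC→G7→A2→K7→F6→S6→DC: 13+3+15+13+5+21 = 70
DC→G7→S6→A2→F6→K7→DC: 13+16+19+24+13+19 = 104
DC→G7→S6→A2→K7→F6→DC: 13+16+19+15+13+18 = 94
DC→G7→S6→F6→A2→K7→DC: 13+16+5+24+15+19 = 92
DC→G7→S6→F6→K7→A2→DC: 13+16+5+13+15+16 = 78
DC→G7→S6→K7→A2→F6→DC: 13+16+8+15+24+18 = 94
DC→G7→S6→K7→F6→A2→DC: 13+16+8+13+24+16 = 90
DC→G7→F6→A2→S6→K7→DC: 13+21+24+19+8+19 = 104
DC→G7→F6→A2→K7→S6→DC: 13+21+24+15+8+21 = 102
… (46 more)
The minimum is 62.
One optimal route: DC → G7 → A2 → K7 → S6 → F6 → DC (or its reverse).

Minimum total distance: 62 min.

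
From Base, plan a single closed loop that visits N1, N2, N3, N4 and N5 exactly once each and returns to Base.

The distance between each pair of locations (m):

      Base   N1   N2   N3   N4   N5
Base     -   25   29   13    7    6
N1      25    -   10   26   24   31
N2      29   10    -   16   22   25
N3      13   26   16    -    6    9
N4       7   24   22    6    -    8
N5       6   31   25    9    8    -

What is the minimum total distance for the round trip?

Shortest round trip = 71 m.

There are 60 distinct closed tours to check (reversals are equivalent).
Base → N1 → N2 → N3 → N4 → N5 → Base: 25+10+16+6+8+6 = 71
Base → N1 → N2 → N3 → N5 → N4 → Base: 25+10+16+9+8+7 = 75
Base → N1 → N2 → N4 → N3 → N5 → Base: 25+10+22+6+9+6 = 78
Base → N1 → N2 → N4 → N5 → N3 → Base: 25+10+22+8+9+13 = 87
Base → N1 → N2 → N5 → N3 → N4 → Base: 25+10+25+9+6+7 = 82
Base → N1 → N2 → N5 → N4 → N3 → Base: 25+10+25+8+6+13 = 87
Base → N1 → N3 → N2 → N4 → N5 → Base: 25+26+16+22+8+6 = 103
Base → N1 → N3 → N2 → N5 → N4 → Base: 25+26+16+25+8+7 = 107
Base → N1 → N3 → N4 → N2 → N5 → Base: 25+26+6+22+25+6 = 110
Base → N1 → N3 → N4 → N5 → N2 → Base: 25+26+6+8+25+29 = 119
Base → N1 → N3 → N5 → N2 → N4 → Base: 25+26+9+25+22+7 = 114
Base → N1 → N3 → N5 → N4 → N2 → Base: 25+26+9+8+22+29 = 119
Base → N1 → N4 → N2 → N3 → N5 → Base: 25+24+22+16+9+6 = 102
Base → N1 → N4 → N2 → N5 → N3 → Base: 25+24+22+25+9+13 = 118
… (46 more)
The minimum is 71.
One optimal route: Base → N1 → N2 → N3 → N4 → N5 → Base (or its reverse).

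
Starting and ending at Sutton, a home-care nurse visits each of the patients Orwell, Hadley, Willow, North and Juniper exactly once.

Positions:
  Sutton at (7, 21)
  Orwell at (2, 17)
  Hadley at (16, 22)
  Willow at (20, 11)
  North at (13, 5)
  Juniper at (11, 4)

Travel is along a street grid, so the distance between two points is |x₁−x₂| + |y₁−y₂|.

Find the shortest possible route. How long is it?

There are 60 distinct closed tours to check (reversals are equivalent).
Sutton-Orwell-Hadley-Willow-North-Juniper-Sutton: 9+19+15+13+3+21 = 80
Sutton-Orwell-Hadley-Willow-Juniper-North-Sutton: 9+19+15+16+3+22 = 84
Sutton-Orwell-Hadley-North-Willow-Juniper-Sutton: 9+19+20+13+16+21 = 98
Sutton-Orwell-Hadley-North-Juniper-Willow-Sutton: 9+19+20+3+16+23 = 90
Sutton-Orwell-Hadley-Juniper-Willow-North-Sutton: 9+19+23+16+13+22 = 102
Sutton-Orwell-Hadley-Juniper-North-Willow-Sutton: 9+19+23+3+13+23 = 90
Sutton-Orwell-Willow-Hadley-North-Juniper-Sutton: 9+24+15+20+3+21 = 92
Sutton-Orwell-Willow-Hadley-Juniper-North-Sutton: 9+24+15+23+3+22 = 96
Sutton-Orwell-Willow-North-Hadley-Juniper-Sutton: 9+24+13+20+23+21 = 110
Sutton-Orwell-Willow-North-Juniper-Hadley-Sutton: 9+24+13+3+23+10 = 82
Sutton-Orwell-Willow-Juniper-Hadley-North-Sutton: 9+24+16+23+20+22 = 114
Sutton-Orwell-Willow-Juniper-North-Hadley-Sutton: 9+24+16+3+20+10 = 82
Sutton-Orwell-North-Hadley-Willow-Juniper-Sutton: 9+23+20+15+16+21 = 104
Sutton-Orwell-North-Hadley-Juniper-Willow-Sutton: 9+23+20+23+16+23 = 114
… (46 more)
Sutton-Orwell-Juniper-North-Willow-Hadley-Sutton: 9+22+3+13+15+10 = 72  ← best
The minimum is 72.
One optimal route: Sutton → Orwell → Juniper → North → Willow → Hadley → Sutton (or its reverse).

72 — the shortest possible round trip.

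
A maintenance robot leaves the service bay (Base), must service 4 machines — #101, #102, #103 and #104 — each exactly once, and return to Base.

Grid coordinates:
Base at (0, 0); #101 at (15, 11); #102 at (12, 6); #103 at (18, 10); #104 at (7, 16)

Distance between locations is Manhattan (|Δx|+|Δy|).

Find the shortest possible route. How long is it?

Base-#101-#102-#103-#104-Base: 26+8+10+17+23 = 84
Base-#101-#102-#104-#103-Base: 26+8+15+17+28 = 94
Base-#101-#103-#102-#104-Base: 26+4+10+15+23 = 78
Base-#101-#103-#104-#102-Base: 26+4+17+15+18 = 80
Base-#101-#104-#102-#103-Base: 26+13+15+10+28 = 92
Base-#101-#104-#103-#102-Base: 26+13+17+10+18 = 84
Base-#102-#101-#103-#104-Base: 18+8+4+17+23 = 70
Base-#102-#101-#104-#103-Base: 18+8+13+17+28 = 84
Base-#102-#103-#101-#104-Base: 18+10+4+13+23 = 68
Base-#102-#104-#101-#103-Base: 18+15+13+4+28 = 78
Base-#103-#101-#102-#104-Base: 28+4+8+15+23 = 78
Base-#103-#102-#101-#104-Base: 28+10+8+13+23 = 82
The minimum is 68.
One optimal route: Base → #102 → #103 → #101 → #104 → Base (or its reverse).

Minimum total distance: 68.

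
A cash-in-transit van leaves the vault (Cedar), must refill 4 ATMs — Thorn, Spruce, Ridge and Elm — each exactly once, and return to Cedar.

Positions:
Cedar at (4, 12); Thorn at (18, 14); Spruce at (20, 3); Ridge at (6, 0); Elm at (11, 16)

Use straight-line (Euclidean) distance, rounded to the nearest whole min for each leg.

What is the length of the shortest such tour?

Minimum total distance: 52 min.

With 4 stops there are 4!/2 = 12 distinct round trips (a route and its reverse cost the same).
Cedar-Thorn-Spruce-Ridge-Elm-Cedar: 14+11+14+17+8 = 64
Cedar-Thorn-Spruce-Elm-Ridge-Cedar: 14+11+16+17+12 = 70
Cedar-Thorn-Ridge-Spruce-Elm-Cedar: 14+18+14+16+8 = 70
Cedar-Thorn-Ridge-Elm-Spruce-Cedar: 14+18+17+16+18 = 83
Cedar-Thorn-Elm-Spruce-Ridge-Cedar: 14+7+16+14+12 = 63
Cedar-Thorn-Elm-Ridge-Spruce-Cedar: 14+7+17+14+18 = 70
Cedar-Spruce-Thorn-Ridge-Elm-Cedar: 18+11+18+17+8 = 72
Cedar-Spruce-Thorn-Elm-Ridge-Cedar: 18+11+7+17+12 = 65
Cedar-Spruce-Ridge-Thorn-Elm-Cedar: 18+14+18+7+8 = 65
Cedar-Spruce-Elm-Thorn-Ridge-Cedar: 18+16+7+18+12 = 71
Cedar-Ridge-Thorn-Spruce-Elm-Cedar: 12+18+11+16+8 = 65
Cedar-Ridge-Spruce-Thorn-Elm-Cedar: 12+14+11+7+8 = 52
The minimum is 52.
One optimal route: Cedar → Ridge → Spruce → Thorn → Elm → Cedar (or its reverse).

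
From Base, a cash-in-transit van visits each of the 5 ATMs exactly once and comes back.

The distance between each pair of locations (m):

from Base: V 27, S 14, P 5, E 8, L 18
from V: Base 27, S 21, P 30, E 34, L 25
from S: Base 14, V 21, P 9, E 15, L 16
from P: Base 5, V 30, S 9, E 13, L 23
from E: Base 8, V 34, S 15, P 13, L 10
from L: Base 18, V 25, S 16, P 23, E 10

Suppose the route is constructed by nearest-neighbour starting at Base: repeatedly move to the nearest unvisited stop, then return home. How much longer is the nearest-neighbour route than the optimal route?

Base: P=5, E=8, S=14, L=18, V=27 ⇒ P
P: S=9, E=13, L=23, V=30 ⇒ S
S: E=15, L=16, V=21 ⇒ E
E: L=10, V=34 ⇒ L
L: V=25 ⇒ V
NN route Base → P → S → E → L → V → Base costs 91.
Optimal: Base → P → S → V → L → E → Base costs 78 (by enumerating all 60 distinct tours).
Excess = 91 − 78 = 13.

13 m longer than the optimal tour.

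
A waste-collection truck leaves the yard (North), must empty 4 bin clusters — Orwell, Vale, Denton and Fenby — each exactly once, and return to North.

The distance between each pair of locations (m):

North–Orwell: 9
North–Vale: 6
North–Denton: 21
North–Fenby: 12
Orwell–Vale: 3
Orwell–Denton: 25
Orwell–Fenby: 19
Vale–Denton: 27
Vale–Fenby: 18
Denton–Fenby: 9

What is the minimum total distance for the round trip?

With 4 stops there are 4!/2 = 12 distinct round trips (a route and its reverse cost the same).
North→Orwell→Vale→Denton→Fenby→North: 9+3+27+9+12 = 60
North→Orwell→Vale→Fenby→Denton→North: 9+3+18+9+21 = 60
North→Orwell→Denton→Vale→Fenby→North: 9+25+27+18+12 = 91
North→Orwell→Denton→Fenby→Vale→North: 9+25+9+18+6 = 67
North→Orwell→Fenby→Vale→Denton→North: 9+19+18+27+21 = 94
North→Orwell→Fenby→Denton→Vale→North: 9+19+9+27+6 = 70
North→Vale→Orwell→Denton→Fenby→North: 6+3+25+9+12 = 55
North→Vale→Orwell→Fenby→Denton→North: 6+3+19+9+21 = 58
North→Vale→Denton→Orwell→Fenby→North: 6+27+25+19+12 = 89
North→Vale→Fenby→Orwell→Denton→North: 6+18+19+25+21 = 89
North→Denton→Orwell→Vale→Fenby→North: 21+25+3+18+12 = 79
North→Denton→Vale→Orwell→Fenby→North: 21+27+3+19+12 = 82
The minimum is 55.
One optimal route: North → Vale → Orwell → Denton → Fenby → North (or its reverse).

Shortest round trip = 55 m.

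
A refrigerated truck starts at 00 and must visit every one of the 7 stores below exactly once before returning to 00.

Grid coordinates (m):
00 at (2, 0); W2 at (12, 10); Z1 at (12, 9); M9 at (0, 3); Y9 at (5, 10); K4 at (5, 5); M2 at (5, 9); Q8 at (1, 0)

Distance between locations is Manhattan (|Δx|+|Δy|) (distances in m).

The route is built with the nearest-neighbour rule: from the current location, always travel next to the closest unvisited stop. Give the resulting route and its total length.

Nearest-neighbour total = 44 m; route 00 → Q8 → M9 → K4 → M2 → Y9 → W2 → Z1 → 00.

At 00 the remaining stops are Q8 1, M9 5, K4 8, M2 12, Y9 13, Z1 19, W2 20; go to Q8.
At Q8 the remaining stops are M9 4, K4 9, M2 13, Y9 14, Z1 20, W2 21; go to M9.
At M9 the remaining stops are K4 7, M2 11, Y9 12, Z1 18, W2 19; go to K4.
At K4 the remaining stops are M2 4, Y9 5, Z1 11, W2 12; go to M2.
At M2 the remaining stops are Y9 1, Z1 7, W2 8; go to Y9.
At Y9 the remaining stops are W2 7, Z1 8; go to W2.
At W2 the remaining stops are Z1 1; go to Z1.
Return Z1→00: 19.
Total = 1 + 4 + 7 + 4 + 1 + 7 + 1 + 19 = 44.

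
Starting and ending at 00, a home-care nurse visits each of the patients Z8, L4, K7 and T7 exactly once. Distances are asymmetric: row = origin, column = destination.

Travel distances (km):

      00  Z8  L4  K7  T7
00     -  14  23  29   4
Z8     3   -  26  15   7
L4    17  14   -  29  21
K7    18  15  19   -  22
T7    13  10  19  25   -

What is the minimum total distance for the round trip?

65 km — the shortest possible round trip.

00 - Z8 - L4 - K7 - T7 - 00: 14+26+29+22+13 = 104
00 - Z8 - L4 - T7 - K7 - 00: 14+26+21+25+18 = 104
00 - Z8 - K7 - L4 - T7 - 00: 14+15+19+21+13 = 82
00 - Z8 - K7 - T7 - L4 - 00: 14+15+22+19+17 = 87
00 - Z8 - T7 - L4 - K7 - 00: 14+7+19+29+18 = 87
00 - Z8 - T7 - K7 - L4 - 00: 14+7+25+19+17 = 82
00 - L4 - Z8 - K7 - T7 - 00: 23+14+15+22+13 = 87
00 - L4 - Z8 - T7 - K7 - 00: 23+14+7+25+18 = 87
00 - L4 - K7 - Z8 - T7 - 00: 23+29+15+7+13 = 87
00 - L4 - K7 - T7 - Z8 - 00: 23+29+22+10+3 = 87
00 - L4 - T7 - Z8 - K7 - 00: 23+21+10+15+18 = 87
00 - L4 - T7 - K7 - Z8 - 00: 23+21+25+15+3 = 87
00 - K7 - Z8 - L4 - T7 - 00: 29+15+26+21+13 = 104
00 - K7 - Z8 - T7 - L4 - 00: 29+15+7+19+17 = 87
… (10 more)
00 - T7 - Z8 - K7 - L4 - 00: 4+10+15+19+17 = 65  ← best
The minimum is 65.
One optimal route: 00 → T7 → Z8 → K7 → L4 → 00.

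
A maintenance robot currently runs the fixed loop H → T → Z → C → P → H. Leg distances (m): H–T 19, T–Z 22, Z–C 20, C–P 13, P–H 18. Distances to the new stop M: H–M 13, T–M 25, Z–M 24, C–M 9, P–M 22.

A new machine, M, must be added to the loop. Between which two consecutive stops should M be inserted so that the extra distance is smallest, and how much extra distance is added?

Insertion cost between consecutive stops i–j is d(i,M) + d(M,j) − d(i,j):
  between H and T: 13 + 25 − 19 = 19
  between T and Z: 25 + 24 − 22 = 27
  between Z and C: 24 + 9 − 20 = 13
  between C and P: 9 + 22 − 13 = 18
  between P and H: 22 + 13 − 18 = 17
Cheapest insertion is between Z and C, adding 13.
New total = 92 + 13 = 105.

Adding 13 m by placing M on the Z–C leg.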